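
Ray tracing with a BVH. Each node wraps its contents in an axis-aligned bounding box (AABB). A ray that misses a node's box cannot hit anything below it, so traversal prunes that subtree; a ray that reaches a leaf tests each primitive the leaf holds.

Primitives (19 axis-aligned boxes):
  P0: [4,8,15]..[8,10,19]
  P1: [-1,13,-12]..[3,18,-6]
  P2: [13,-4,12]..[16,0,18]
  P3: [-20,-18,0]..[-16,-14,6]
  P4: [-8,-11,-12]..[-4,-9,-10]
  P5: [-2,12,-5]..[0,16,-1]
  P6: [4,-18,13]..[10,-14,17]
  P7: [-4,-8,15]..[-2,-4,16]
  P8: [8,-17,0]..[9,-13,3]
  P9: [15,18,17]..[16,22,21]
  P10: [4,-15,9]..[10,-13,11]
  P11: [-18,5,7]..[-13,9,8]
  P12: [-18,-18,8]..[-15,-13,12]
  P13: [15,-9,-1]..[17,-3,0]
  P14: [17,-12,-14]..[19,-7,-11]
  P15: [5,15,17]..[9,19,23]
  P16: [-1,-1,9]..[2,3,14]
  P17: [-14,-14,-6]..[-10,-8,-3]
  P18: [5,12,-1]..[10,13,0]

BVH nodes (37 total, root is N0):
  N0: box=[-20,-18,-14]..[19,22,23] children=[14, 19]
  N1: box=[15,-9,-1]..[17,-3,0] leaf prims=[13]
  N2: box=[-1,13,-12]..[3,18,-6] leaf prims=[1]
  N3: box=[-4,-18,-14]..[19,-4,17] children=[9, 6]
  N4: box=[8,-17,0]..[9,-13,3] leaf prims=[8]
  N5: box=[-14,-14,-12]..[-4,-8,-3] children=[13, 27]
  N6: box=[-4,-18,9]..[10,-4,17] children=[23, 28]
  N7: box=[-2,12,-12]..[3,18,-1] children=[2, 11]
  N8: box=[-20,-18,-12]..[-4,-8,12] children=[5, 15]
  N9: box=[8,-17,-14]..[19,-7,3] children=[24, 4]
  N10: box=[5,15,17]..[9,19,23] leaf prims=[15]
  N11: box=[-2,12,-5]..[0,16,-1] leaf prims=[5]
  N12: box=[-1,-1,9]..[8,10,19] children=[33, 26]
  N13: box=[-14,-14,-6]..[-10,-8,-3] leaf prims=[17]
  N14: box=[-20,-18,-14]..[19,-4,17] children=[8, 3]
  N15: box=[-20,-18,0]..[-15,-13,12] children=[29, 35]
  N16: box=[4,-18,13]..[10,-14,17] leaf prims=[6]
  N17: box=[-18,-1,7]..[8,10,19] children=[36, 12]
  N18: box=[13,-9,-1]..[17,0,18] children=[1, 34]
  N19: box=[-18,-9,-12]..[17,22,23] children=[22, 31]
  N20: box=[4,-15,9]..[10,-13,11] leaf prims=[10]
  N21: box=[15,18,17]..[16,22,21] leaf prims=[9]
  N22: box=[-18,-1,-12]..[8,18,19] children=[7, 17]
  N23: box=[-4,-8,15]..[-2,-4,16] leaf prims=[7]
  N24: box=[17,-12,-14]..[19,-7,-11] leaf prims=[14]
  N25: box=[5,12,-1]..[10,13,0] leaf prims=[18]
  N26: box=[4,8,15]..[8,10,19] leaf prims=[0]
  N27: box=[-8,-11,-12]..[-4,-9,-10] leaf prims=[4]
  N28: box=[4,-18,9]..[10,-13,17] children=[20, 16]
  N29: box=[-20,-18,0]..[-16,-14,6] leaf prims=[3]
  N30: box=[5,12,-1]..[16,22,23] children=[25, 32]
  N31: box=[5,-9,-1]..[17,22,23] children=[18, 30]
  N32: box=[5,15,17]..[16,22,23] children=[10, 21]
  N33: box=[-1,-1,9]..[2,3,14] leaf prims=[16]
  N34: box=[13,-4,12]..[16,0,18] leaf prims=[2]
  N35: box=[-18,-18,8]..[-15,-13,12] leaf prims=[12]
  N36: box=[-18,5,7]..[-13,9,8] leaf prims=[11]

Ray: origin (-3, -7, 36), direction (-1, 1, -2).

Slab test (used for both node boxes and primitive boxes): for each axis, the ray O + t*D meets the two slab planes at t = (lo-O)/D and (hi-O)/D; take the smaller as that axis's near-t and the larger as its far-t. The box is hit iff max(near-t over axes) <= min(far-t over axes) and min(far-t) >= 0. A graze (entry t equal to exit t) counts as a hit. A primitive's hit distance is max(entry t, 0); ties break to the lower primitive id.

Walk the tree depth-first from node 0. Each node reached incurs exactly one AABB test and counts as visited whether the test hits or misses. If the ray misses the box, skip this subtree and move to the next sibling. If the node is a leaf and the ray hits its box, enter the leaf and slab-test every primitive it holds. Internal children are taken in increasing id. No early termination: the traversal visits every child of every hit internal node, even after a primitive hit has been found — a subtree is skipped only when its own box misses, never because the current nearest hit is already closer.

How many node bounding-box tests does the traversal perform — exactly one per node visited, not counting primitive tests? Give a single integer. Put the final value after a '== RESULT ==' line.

Trace the traversal:
N0 x:[-22,17] y:[-11,29] z:[13/2,25] -> hit [13/2,17], descend [14, 19]
  N14 x:[-22,17] y:[-11,3] z:[19/2,25] -> miss, prune
  N19 x:[-20,15] y:[-2,29] z:[13/2,24] -> hit [13/2,15], descend [22, 31]
    N22 x:[-11,15] y:[6,25] z:[17/2,24] -> hit [17/2,15], descend [7, 17]
      N7 x:[-6,-1] y:[19,25] z:[37/2,24] -> miss, prune
      N17 x:[-11,15] y:[6,17] z:[17/2,29/2] -> hit [17/2,29/2], descend [12, 36]
        N12 x:[-11,-2] y:[6,17] z:[17/2,27/2] -> miss, prune
        N36 x:[10,15] y:[12,16] z:[14,29/2] -> hit [14,29/2] leaf, test {P11@t=14}
    N31 x:[-20,-8] y:[-2,29] z:[13/2,37/2] -> miss, prune

9 AABB tests over nodes [0, 14, 19, 22, 7, 17, 12, 36, 31]; 1 leaf entered; closest P11.

== RESULT ==
9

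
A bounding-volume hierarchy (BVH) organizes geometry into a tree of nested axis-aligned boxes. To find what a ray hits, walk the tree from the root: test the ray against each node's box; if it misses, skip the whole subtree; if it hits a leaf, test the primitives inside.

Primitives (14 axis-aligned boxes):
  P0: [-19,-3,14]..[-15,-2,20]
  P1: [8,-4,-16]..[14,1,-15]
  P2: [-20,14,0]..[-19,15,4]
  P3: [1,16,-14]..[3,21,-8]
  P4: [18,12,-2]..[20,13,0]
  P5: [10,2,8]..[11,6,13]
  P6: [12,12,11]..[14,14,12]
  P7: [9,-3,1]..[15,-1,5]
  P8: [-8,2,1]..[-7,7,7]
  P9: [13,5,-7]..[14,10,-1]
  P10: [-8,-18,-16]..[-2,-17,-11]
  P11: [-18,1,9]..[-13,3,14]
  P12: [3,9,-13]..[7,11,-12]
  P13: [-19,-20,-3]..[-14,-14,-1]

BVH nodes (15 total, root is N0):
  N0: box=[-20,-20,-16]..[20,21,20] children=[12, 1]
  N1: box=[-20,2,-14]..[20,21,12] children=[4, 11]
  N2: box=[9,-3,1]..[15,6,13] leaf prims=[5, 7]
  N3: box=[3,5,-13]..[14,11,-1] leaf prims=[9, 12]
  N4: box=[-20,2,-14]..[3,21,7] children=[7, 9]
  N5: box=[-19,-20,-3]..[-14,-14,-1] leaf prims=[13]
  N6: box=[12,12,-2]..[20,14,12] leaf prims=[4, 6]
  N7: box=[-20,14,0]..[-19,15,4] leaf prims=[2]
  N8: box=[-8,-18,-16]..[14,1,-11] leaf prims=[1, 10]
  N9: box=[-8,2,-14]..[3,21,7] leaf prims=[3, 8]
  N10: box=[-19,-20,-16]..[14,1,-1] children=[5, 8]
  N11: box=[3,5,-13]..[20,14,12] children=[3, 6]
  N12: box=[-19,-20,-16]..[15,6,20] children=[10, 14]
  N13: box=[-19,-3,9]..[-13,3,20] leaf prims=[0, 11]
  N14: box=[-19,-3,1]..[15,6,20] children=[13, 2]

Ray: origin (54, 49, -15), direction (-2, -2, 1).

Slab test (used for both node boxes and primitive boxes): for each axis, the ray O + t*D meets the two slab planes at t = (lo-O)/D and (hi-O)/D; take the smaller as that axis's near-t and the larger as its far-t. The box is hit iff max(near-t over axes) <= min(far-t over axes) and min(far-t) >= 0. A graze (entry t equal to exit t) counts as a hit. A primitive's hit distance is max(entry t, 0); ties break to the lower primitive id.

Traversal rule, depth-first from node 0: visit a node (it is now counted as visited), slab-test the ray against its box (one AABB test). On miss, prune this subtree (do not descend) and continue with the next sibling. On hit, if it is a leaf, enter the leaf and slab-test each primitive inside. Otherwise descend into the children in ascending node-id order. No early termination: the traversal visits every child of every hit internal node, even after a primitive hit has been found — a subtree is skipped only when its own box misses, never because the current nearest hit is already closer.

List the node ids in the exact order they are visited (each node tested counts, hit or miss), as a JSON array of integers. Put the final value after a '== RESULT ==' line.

Traverse from the root:
N0 x:[17,37] y:[14,69/2] z:[-1,35] -> hit [17,69/2], descend [1, 12]
  N1 x:[17,37] y:[14,47/2] z:[1,27] -> hit [17,47/2], descend [4, 11]
    N4 x:[51/2,37] y:[14,47/2] z:[1,22] -> miss, prune
    N11 x:[17,51/2] y:[35/2,22] z:[2,27] -> hit [35/2,22], descend [3, 6]
      N3 x:[20,51/2] y:[19,22] z:[2,14] -> miss, prune
      N6 x:[17,21] y:[35/2,37/2] z:[13,27] -> hit [35/2,37/2] leaf, test {P4(miss), P6(miss)}
  N12 x:[39/2,73/2] y:[43/2,69/2] z:[-1,35] -> hit [43/2,69/2], descend [10, 14]
    N10 x:[20,73/2] y:[24,69/2] z:[-1,14] -> miss, prune
    N14 x:[39/2,73/2] y:[43/2,26] z:[16,35] -> hit [43/2,26], descend [2, 13]
      N2 x:[39/2,45/2] y:[43/2,26] z:[16,28] -> hit [43/2,45/2] leaf, test {P5(miss), P7(miss)}
      N13 x:[67/2,73/2] y:[23,26] z:[24,35] -> miss, prune

Visited [0, 1, 4, 11, 3, 6, 12, 10, 14, 2, 13]. Tests: 11 box, 2 leaf. Nearest: miss.

== RESULT ==
[0, 1, 4, 11, 3, 6, 12, 10, 14, 2, 13]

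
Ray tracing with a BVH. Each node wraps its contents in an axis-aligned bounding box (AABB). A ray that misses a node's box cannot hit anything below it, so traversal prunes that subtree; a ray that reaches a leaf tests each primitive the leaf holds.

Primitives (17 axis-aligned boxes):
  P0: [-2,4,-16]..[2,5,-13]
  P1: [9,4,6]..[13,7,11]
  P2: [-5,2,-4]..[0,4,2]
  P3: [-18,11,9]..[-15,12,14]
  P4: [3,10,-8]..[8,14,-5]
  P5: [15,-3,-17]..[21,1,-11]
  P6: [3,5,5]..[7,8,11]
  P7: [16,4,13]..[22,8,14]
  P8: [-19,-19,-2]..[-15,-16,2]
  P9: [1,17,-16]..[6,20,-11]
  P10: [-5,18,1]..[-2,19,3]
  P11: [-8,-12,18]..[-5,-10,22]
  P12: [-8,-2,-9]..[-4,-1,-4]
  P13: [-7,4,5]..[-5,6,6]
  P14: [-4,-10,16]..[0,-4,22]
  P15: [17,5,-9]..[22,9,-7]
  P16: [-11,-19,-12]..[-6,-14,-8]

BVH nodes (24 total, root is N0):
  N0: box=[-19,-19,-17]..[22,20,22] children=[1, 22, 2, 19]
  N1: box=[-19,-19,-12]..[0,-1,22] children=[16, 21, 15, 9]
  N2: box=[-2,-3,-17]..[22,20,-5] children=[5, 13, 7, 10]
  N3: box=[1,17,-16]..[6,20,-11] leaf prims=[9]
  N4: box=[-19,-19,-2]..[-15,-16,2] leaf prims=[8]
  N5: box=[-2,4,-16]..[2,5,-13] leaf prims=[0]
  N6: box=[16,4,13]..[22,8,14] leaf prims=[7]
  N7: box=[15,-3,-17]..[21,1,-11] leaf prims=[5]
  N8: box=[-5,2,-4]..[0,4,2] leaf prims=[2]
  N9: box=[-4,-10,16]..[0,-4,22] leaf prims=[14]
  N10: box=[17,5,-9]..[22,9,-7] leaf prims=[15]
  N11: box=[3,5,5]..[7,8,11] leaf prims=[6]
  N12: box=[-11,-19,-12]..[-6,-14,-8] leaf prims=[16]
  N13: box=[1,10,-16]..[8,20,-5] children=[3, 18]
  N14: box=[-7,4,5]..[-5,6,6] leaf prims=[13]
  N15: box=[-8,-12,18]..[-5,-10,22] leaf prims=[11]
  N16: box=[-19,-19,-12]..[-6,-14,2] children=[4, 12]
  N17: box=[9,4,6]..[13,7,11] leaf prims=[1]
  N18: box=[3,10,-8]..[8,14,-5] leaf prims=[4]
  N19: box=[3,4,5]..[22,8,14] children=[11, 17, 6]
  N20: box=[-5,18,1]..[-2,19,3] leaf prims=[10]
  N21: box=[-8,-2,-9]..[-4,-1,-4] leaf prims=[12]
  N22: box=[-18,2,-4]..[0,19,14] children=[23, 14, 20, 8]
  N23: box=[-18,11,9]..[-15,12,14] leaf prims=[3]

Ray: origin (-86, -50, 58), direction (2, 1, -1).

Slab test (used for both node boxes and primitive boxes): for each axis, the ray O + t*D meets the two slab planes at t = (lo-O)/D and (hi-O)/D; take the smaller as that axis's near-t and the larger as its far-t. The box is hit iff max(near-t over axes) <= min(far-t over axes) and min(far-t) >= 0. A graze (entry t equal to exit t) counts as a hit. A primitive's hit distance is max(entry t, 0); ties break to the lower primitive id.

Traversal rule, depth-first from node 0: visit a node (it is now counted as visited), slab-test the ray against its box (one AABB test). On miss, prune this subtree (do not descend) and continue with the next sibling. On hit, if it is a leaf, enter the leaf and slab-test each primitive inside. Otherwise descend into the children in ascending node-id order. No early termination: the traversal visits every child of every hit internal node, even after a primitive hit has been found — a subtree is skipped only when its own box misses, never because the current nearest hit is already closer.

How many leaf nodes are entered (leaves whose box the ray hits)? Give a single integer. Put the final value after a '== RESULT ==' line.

Walk:
N0 x:[67/2,54] y:[31,70] z:[36,75] -> hit [36,54], descend [1, 2, 19, 22]
  N1 x:[67/2,43] y:[31,49] z:[36,70] -> hit [36,43], descend [9, 15, 16, 21]
    N9 x:[41,43] y:[40,46] z:[36,42] -> hit [41,42] leaf, test {P14@t=41}
    N15 x:[39,81/2] y:[38,40] z:[36,40] -> hit [39,40] leaf, test {P11@t=39}
    N16 x:[67/2,40] y:[31,36] z:[56,70] -> miss, prune
    N21 x:[39,41] y:[48,49] z:[62,67] -> miss, prune
  N2 x:[42,54] y:[47,70] z:[63,75] -> miss, prune
  N19 x:[89/2,54] y:[54,58] z:[44,53] -> miss, prune
  N22 x:[34,43] y:[52,69] z:[44,62] -> miss, prune

Summary -> nodes [0, 1, 9, 15, 16, 21, 2, 19, 22]; box-tests=9; leaf-entries=2; first=P11

== RESULT ==
2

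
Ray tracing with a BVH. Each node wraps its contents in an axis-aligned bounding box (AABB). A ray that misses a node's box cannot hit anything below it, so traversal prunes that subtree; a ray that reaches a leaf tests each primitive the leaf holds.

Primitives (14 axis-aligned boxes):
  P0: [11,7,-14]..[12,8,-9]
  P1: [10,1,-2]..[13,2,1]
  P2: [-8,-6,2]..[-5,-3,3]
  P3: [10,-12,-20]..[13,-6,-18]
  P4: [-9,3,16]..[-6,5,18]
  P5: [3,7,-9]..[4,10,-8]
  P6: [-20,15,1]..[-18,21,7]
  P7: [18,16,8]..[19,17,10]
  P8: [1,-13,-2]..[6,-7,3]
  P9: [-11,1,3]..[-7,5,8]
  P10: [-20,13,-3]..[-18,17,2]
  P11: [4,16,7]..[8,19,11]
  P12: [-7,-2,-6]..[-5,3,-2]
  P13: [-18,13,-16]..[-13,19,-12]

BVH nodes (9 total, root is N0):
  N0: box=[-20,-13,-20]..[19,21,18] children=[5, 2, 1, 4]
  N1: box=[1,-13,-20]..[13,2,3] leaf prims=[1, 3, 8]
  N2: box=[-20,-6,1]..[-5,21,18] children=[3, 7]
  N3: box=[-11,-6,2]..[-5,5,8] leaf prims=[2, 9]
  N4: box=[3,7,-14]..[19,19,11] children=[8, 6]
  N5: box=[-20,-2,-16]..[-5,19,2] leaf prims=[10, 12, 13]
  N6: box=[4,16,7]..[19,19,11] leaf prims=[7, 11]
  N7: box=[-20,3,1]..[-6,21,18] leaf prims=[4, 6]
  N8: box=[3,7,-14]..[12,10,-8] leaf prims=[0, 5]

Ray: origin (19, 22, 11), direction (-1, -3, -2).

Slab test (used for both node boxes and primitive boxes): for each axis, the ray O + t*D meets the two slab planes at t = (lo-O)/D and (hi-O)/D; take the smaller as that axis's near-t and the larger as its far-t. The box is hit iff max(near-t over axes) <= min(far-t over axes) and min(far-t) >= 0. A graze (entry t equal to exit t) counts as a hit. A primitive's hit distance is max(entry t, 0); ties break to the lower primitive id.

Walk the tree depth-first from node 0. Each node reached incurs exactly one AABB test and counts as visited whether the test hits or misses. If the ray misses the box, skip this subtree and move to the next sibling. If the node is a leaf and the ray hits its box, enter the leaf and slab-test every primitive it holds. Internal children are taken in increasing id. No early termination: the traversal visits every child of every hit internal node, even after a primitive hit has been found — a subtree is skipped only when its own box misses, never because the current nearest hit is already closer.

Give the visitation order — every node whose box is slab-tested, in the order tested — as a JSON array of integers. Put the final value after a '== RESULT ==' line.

Trace the traversal:
N0 x:[0,39] y:[1/3,35/3] z:[-7/2,31/2] -> hit [1/3,35/3], descend [1, 2, 4, 5]
  N1 x:[6,18] y:[20/3,35/3] z:[4,31/2] -> hit [20/3,35/3] leaf, test {P1(miss), P3(miss), P8(miss)}
  N2 x:[24,39] y:[1/3,28/3] z:[-7/2,5] -> miss, prune
  N4 x:[0,16] y:[1,5] z:[0,25/2] -> hit [1,5], descend [6, 8]
    N6 x:[0,15] y:[1,2] z:[0,2] -> hit [1,2] leaf, test {P7(miss), P11(miss)}
    N8 x:[7,16] y:[4,5] z:[19/2,25/2] -> miss, prune
  N5 x:[24,39] y:[1,8] z:[9/2,27/2] -> miss, prune

Summary -> nodes [0, 1, 2, 4, 6, 8, 5]; box-tests=7; leaf-entries=2; first=miss

== RESULT ==
[0, 1, 2, 4, 6, 8, 5]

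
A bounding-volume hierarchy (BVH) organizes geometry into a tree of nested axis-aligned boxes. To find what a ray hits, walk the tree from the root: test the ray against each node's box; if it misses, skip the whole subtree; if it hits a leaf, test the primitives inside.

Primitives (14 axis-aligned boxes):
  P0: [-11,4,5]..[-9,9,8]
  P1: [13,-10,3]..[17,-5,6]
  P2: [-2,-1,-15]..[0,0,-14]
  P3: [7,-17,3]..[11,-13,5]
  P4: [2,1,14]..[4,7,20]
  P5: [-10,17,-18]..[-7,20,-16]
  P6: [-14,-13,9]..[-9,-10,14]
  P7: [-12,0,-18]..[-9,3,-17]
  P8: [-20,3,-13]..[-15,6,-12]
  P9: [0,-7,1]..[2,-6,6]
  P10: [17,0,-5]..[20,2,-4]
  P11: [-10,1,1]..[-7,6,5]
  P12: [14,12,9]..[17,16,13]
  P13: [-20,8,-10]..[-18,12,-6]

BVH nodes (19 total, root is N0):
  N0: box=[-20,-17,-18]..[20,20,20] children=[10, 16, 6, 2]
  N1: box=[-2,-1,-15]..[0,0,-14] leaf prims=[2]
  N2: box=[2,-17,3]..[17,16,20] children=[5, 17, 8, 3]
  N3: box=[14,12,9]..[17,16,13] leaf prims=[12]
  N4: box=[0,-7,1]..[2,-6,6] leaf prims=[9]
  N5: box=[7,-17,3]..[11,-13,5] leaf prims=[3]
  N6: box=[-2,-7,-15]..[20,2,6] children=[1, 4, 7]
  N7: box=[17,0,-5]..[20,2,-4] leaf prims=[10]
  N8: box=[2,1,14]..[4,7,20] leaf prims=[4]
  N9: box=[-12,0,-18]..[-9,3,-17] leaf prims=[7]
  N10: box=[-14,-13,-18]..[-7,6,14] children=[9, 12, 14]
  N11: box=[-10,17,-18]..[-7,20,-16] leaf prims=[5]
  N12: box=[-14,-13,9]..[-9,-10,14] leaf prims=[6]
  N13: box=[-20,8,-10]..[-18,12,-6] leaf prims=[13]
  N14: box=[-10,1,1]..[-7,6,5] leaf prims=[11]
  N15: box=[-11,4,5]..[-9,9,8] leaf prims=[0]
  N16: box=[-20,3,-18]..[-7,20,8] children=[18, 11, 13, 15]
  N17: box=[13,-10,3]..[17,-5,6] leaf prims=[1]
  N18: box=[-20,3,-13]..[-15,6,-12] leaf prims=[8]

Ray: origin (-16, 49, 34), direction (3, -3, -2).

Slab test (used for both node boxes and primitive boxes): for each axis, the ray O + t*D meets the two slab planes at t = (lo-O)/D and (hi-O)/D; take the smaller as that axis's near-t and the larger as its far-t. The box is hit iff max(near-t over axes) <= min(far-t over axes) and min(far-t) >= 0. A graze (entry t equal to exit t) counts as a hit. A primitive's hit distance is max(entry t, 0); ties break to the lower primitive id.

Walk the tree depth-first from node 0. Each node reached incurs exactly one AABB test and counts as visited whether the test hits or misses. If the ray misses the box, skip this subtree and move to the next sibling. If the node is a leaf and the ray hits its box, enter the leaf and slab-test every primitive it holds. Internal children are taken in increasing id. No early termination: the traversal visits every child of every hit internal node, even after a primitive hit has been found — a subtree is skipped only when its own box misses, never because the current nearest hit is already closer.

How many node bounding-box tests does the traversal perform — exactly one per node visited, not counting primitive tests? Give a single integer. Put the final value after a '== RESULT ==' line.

Traverse from the root:
N0 x:[-4/3,12] y:[29/3,22] z:[7,26] -> hit [29/3,12], descend [2, 6, 10, 16]
  N2 x:[6,11] y:[11,22] z:[7,31/2] -> hit [11,11], descend [3, 5, 8, 17]
    N3 x:[10,11] y:[11,37/3] z:[21/2,25/2] -> hit [11,11] leaf, test {P12@t=11}
    N5 x:[23/3,9] y:[62/3,22] z:[29/2,31/2] -> miss, prune
    N8 x:[6,20/3] y:[14,16] z:[7,10] -> miss, prune
    N17 x:[29/3,11] y:[18,59/3] z:[14,31/2] -> miss, prune
  N6 x:[14/3,12] y:[47/3,56/3] z:[14,49/2] -> miss, prune
  N10 x:[2/3,3] y:[43/3,62/3] z:[10,26] -> miss, prune
  N16 x:[-4/3,3] y:[29/3,46/3] z:[13,26] -> miss, prune

9 AABB tests over nodes [0, 2, 3, 5, 8, 17, 6, 10, 16]; 1 leaf entered; closest P12.

== RESULT ==
9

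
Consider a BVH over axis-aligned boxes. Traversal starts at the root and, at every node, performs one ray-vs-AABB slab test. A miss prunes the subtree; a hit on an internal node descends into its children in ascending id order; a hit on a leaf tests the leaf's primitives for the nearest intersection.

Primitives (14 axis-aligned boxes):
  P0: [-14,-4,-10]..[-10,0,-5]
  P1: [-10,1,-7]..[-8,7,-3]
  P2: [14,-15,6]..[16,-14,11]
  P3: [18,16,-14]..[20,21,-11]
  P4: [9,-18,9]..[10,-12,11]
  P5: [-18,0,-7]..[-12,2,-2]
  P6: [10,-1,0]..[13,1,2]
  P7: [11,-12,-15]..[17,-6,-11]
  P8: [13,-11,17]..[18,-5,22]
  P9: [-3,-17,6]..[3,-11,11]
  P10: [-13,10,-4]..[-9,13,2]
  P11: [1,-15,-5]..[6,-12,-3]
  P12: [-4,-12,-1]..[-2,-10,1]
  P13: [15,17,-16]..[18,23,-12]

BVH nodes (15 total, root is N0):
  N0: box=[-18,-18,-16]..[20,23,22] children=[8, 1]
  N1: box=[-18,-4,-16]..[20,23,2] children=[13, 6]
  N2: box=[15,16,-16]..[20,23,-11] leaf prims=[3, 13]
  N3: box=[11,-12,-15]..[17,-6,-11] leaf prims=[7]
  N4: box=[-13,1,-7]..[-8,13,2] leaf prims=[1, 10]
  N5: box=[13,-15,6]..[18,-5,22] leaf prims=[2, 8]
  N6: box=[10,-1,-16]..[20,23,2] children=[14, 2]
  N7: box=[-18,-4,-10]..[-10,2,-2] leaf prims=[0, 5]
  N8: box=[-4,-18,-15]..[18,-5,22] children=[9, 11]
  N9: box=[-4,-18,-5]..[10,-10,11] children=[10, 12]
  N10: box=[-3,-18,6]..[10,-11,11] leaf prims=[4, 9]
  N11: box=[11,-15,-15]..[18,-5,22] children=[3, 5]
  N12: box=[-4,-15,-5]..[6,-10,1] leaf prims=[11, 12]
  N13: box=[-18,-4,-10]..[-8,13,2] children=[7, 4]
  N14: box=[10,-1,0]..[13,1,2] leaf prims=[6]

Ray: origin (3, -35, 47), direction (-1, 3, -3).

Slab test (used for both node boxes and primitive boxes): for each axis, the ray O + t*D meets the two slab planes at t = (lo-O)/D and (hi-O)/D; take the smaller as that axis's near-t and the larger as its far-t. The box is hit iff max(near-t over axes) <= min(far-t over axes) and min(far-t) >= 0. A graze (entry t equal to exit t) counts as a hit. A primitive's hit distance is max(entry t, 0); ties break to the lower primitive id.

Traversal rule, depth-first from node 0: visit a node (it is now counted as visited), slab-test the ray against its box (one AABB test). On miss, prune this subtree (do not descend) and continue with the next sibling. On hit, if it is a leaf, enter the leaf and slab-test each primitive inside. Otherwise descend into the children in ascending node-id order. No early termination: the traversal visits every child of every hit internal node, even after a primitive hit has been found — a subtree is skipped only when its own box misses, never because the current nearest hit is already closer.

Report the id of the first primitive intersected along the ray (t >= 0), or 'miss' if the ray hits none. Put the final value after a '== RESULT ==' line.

Trace the traversal:
N0 x:[-17,21] y:[17/3,58/3] z:[25/3,21] -> hit [25/3,58/3], descend [1, 8]
  N1 x:[-17,21] y:[31/3,58/3] z:[15,21] -> hit [15,58/3], descend [6, 13]
    N6 x:[-17,-7] y:[34/3,58/3] z:[15,21] -> miss, prune
    N13 x:[11,21] y:[31/3,16] z:[15,19] -> hit [15,16], descend [4, 7]
      N4 x:[11,16] y:[12,16] z:[15,18] -> hit [15,16] leaf, test {P1(miss), P10@t=15}
      N7 x:[13,21] y:[31/3,37/3] z:[49/3,19] -> miss, prune
  N8 x:[-15,7] y:[17/3,10] z:[25/3,62/3] -> miss, prune

Visited [0, 1, 6, 13, 4, 7, 8]. Tests: 7 box, 1 leaf. Nearest: P10.

== RESULT ==
10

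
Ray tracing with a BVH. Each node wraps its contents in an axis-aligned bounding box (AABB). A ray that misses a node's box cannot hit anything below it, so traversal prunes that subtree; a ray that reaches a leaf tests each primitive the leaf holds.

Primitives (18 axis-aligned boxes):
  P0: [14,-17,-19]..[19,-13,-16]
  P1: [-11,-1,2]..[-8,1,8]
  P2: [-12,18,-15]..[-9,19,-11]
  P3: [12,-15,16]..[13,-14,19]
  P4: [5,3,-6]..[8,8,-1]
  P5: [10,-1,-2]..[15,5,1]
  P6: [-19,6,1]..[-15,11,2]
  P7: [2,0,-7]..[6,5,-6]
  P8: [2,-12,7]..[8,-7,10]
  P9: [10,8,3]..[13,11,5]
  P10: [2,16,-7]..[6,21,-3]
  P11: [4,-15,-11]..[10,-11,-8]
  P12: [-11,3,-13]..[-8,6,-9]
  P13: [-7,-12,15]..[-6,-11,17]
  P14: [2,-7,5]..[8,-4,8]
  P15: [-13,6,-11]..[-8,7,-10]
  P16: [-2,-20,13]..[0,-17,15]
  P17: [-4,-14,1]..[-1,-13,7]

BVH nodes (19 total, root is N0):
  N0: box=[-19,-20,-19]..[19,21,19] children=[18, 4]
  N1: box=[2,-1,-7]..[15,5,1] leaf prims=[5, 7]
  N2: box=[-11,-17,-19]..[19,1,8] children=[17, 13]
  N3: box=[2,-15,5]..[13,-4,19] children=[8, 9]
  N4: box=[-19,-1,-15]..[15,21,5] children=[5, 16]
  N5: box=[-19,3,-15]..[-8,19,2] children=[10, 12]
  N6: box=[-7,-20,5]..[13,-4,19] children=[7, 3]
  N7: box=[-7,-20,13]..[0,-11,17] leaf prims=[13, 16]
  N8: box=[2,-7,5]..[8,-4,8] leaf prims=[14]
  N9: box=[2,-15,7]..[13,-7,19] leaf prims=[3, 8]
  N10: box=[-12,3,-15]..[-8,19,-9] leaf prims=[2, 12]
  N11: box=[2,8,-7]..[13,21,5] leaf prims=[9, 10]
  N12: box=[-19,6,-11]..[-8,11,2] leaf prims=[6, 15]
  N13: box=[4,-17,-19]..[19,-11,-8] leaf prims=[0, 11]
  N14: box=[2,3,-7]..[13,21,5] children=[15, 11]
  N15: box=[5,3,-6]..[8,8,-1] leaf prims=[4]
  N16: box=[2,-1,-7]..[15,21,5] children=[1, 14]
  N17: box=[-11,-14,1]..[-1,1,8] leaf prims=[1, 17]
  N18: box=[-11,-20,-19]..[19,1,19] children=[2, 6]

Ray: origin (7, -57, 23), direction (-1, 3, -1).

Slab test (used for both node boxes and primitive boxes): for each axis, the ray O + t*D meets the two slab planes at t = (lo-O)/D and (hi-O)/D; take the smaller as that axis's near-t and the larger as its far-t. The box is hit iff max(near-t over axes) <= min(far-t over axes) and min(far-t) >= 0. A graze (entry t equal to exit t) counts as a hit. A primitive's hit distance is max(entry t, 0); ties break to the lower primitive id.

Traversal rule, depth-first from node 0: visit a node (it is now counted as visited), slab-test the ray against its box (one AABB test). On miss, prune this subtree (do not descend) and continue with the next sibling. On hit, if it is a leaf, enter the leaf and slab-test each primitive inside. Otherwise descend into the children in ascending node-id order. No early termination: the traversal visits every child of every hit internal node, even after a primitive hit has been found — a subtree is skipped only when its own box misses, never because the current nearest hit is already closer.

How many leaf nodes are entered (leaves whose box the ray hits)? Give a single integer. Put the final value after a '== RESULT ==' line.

Walk:
N0 x:[-12,26] y:[37/3,26] z:[4,42] -> hit [37/3,26], descend [4, 18]
  N4 x:[-8,26] y:[56/3,26] z:[18,38] -> hit [56/3,26], descend [5, 16]
    N5 x:[15,26] y:[20,76/3] z:[21,38] -> hit [21,76/3], descend [10, 12]
      N10 x:[15,19] y:[20,76/3] z:[32,38] -> miss, prune
      N12 x:[15,26] y:[21,68/3] z:[21,34] -> hit [21,68/3] leaf, test {P6@t=22, P15(miss)}
    N16 x:[-8,5] y:[56/3,26] z:[18,30] -> miss, prune
  N18 x:[-12,18] y:[37/3,58/3] z:[4,42] -> hit [37/3,18], descend [2, 6]
    N2 x:[-12,18] y:[40/3,58/3] z:[15,42] -> hit [15,18], descend [13, 17]
      N13 x:[-12,3] y:[40/3,46/3] z:[31,42] -> miss, prune
      N17 x:[8,18] y:[43/3,58/3] z:[15,22] -> hit [15,18] leaf, test {P1(miss), P17(miss)}
    N6 x:[-6,14] y:[37/3,53/3] z:[4,18] -> hit [37/3,14], descend [3, 7]
      N3 x:[-6,5] y:[14,53/3] z:[4,18] -> miss, prune
      N7 x:[7,14] y:[37/3,46/3] z:[6,10] -> miss, prune

order=[0, 4, 5, 10, 12, 16, 18, 2, 13, 17, 6, 3, 7]  |boxes|=13  |leaves|=2  hit=P6

== RESULT ==
2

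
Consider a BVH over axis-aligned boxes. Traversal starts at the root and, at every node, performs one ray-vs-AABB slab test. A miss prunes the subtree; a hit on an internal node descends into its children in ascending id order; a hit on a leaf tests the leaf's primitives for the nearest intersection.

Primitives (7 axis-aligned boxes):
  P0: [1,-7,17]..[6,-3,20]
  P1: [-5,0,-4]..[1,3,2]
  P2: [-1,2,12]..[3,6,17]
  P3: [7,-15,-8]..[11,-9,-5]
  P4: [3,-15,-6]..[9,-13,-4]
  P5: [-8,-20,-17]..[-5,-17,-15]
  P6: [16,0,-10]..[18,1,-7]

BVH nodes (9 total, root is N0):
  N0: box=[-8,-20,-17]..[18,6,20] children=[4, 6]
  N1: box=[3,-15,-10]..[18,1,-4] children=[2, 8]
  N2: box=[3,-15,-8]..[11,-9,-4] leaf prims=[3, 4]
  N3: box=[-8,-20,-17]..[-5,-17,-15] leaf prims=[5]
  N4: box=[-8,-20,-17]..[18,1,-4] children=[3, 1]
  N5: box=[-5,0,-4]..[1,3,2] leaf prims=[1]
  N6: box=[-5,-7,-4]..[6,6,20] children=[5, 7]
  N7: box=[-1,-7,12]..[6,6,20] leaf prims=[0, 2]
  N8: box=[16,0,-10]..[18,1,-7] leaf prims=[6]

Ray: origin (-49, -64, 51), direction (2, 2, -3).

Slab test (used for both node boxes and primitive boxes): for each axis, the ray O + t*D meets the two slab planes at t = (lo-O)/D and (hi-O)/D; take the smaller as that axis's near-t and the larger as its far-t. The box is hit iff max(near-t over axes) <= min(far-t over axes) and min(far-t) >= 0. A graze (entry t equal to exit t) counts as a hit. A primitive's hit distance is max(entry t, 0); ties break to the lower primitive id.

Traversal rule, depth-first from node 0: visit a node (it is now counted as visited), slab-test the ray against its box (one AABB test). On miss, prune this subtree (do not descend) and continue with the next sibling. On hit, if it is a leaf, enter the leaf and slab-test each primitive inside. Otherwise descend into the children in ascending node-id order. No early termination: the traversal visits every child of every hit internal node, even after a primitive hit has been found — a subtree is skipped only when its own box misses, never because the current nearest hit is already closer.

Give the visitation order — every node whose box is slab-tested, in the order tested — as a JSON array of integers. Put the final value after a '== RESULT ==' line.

Trace the traversal:
N0 x:[41/2,67/2] y:[22,35] z:[31/3,68/3] -> hit [22,68/3], descend [4, 6]
  N4 x:[41/2,67/2] y:[22,65/2] z:[55/3,68/3] -> hit [22,68/3], descend [1, 3]
    N1 x:[26,67/2] y:[49/2,65/2] z:[55/3,61/3] -> miss, prune
    N3 x:[41/2,22] y:[22,47/2] z:[22,68/3] -> hit [22,22] leaf, test {P5@t=22}
  N6 x:[22,55/2] y:[57/2,35] z:[31/3,55/3] -> miss, prune

Visited [0, 4, 1, 3, 6]. Tests: 5 box, 1 leaf. Nearest: P5.

== RESULT ==
[0, 4, 1, 3, 6]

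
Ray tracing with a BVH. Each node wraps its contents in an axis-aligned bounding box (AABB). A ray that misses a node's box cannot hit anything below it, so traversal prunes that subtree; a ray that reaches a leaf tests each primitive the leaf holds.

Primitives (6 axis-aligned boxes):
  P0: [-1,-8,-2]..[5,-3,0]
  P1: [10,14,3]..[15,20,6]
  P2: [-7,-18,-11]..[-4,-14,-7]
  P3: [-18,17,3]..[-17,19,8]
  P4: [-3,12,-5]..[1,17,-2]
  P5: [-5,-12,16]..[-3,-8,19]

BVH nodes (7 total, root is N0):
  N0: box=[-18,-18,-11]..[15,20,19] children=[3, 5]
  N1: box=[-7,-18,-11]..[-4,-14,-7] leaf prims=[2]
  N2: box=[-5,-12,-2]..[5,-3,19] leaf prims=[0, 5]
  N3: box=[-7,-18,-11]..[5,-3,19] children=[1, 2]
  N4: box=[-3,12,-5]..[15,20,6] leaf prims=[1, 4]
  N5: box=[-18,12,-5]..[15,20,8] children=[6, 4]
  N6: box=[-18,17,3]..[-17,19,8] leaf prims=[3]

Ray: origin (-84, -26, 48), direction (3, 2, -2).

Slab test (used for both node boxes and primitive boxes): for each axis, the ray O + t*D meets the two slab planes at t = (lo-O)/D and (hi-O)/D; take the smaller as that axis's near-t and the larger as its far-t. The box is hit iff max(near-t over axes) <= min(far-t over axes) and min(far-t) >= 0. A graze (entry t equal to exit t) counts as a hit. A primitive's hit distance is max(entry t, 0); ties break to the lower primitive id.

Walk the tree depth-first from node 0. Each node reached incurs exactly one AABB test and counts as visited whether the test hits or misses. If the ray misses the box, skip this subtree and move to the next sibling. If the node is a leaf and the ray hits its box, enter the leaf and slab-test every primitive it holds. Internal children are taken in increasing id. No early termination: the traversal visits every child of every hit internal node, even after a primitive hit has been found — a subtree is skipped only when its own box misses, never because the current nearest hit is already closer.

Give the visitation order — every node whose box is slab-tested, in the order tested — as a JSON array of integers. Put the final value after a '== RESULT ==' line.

Walk:
N0 x:[22,33] y:[4,23] z:[29/2,59/2] -> hit [22,23], descend [3, 5]
  N3 x:[77/3,89/3] y:[4,23/2] z:[29/2,59/2] -> miss, prune
  N5 x:[22,33] y:[19,23] z:[20,53/2] -> hit [22,23], descend [4, 6]
    N4 x:[27,33] y:[19,23] z:[21,53/2] -> miss, prune
    N6 x:[22,67/3] y:[43/2,45/2] z:[20,45/2] -> hit [22,67/3] leaf, test {P3@t=22}

order=[0, 3, 5, 4, 6]  |boxes|=5  |leaves|=1  hit=P3

== RESULT ==
[0, 3, 5, 4, 6]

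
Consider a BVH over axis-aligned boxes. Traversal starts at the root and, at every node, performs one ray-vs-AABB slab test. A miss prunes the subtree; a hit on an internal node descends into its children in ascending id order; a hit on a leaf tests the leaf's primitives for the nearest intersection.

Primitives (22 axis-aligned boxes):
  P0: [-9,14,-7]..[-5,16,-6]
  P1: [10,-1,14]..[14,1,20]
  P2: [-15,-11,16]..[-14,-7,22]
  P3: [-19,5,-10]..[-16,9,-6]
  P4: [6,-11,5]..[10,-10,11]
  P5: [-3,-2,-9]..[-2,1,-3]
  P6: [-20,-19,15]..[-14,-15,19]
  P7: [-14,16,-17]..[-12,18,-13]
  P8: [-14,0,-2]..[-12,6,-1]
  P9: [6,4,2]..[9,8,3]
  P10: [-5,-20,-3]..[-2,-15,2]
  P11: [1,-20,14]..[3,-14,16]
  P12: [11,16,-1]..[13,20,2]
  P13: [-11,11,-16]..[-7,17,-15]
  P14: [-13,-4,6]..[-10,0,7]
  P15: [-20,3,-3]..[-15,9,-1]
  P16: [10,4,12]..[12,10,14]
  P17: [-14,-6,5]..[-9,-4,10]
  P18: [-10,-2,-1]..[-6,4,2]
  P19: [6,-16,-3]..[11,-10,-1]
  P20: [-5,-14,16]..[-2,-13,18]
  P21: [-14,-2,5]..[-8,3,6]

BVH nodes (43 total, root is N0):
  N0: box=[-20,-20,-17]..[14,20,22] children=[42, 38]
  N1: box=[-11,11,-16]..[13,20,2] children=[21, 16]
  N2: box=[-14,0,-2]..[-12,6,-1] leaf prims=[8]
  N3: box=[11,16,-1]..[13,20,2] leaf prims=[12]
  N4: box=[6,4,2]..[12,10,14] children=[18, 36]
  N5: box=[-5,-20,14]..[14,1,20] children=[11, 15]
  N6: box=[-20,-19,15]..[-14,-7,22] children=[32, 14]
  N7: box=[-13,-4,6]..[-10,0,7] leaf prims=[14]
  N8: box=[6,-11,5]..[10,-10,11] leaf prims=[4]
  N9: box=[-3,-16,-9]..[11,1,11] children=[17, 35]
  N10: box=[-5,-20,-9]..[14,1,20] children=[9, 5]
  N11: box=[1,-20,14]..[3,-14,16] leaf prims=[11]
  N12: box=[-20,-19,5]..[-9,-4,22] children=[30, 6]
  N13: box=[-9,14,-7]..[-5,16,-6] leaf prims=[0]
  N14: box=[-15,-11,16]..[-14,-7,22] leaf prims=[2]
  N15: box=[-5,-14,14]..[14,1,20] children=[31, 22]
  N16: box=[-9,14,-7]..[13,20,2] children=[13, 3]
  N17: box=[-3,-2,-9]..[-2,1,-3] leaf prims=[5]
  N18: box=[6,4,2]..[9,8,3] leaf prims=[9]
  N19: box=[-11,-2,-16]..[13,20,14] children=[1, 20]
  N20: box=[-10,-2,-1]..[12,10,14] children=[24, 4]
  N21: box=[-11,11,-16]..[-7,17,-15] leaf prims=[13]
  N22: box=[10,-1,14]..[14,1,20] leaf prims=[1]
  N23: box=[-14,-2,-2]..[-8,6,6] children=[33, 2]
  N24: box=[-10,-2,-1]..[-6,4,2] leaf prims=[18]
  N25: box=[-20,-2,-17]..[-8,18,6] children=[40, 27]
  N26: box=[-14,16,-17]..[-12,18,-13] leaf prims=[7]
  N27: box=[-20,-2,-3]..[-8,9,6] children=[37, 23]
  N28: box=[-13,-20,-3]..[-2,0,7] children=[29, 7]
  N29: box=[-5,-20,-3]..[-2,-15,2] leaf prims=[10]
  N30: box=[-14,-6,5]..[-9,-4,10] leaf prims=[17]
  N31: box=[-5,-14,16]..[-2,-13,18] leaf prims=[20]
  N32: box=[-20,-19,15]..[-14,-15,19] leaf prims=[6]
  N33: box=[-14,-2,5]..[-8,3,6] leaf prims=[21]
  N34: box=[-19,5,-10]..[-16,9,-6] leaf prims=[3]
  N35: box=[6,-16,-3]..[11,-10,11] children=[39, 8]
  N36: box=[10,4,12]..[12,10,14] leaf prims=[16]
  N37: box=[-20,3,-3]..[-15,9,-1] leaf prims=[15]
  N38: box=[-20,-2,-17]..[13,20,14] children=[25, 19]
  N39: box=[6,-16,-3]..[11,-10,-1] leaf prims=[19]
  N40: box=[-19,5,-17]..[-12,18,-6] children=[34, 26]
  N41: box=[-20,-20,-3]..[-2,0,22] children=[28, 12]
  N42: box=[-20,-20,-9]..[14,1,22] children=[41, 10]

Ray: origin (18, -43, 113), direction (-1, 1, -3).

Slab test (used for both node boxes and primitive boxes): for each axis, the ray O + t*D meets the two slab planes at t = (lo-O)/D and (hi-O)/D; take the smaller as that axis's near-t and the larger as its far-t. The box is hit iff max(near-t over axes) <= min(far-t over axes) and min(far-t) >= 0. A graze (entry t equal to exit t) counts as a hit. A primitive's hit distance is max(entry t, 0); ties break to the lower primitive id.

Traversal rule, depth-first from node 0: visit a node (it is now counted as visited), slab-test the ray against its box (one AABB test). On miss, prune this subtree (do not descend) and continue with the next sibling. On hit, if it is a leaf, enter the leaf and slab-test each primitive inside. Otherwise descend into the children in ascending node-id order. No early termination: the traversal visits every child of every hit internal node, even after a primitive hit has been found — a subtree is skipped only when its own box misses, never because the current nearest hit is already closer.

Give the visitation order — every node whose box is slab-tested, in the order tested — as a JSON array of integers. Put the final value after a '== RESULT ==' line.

Walk:
N0 x:[4,38] y:[23,63] z:[91/3,130/3] -> hit [91/3,38], descend [38, 42]
  N38 x:[5,38] y:[41,63] z:[33,130/3] -> miss, prune
  N42 x:[4,38] y:[23,44] z:[91/3,122/3] -> hit [91/3,38], descend [10, 41]
    N10 x:[4,23] y:[23,44] z:[31,122/3] -> miss, prune
    N41 x:[20,38] y:[23,43] z:[91/3,116/3] -> hit [91/3,38], descend [12, 28]
      N12 x:[27,38] y:[24,39] z:[91/3,36] -> hit [91/3,36], descend [6, 30]
        N6 x:[32,38] y:[24,36] z:[91/3,98/3] -> hit [32,98/3], descend [14, 32]
          N14 x:[32,33] y:[32,36] z:[91/3,97/3] -> hit [32,97/3] leaf, test {P2@t=32}
          N32 x:[32,38] y:[24,28] z:[94/3,98/3] -> miss, prune
        N30 x:[27,32] y:[37,39] z:[103/3,36] -> miss, prune
      N28 x:[20,31] y:[23,43] z:[106/3,116/3] -> miss, prune

order=[0, 38, 42, 10, 41, 12, 6, 14, 32, 30, 28]  |boxes|=11  |leaves|=1  hit=P2

== RESULT ==
[0, 38, 42, 10, 41, 12, 6, 14, 32, 30, 28]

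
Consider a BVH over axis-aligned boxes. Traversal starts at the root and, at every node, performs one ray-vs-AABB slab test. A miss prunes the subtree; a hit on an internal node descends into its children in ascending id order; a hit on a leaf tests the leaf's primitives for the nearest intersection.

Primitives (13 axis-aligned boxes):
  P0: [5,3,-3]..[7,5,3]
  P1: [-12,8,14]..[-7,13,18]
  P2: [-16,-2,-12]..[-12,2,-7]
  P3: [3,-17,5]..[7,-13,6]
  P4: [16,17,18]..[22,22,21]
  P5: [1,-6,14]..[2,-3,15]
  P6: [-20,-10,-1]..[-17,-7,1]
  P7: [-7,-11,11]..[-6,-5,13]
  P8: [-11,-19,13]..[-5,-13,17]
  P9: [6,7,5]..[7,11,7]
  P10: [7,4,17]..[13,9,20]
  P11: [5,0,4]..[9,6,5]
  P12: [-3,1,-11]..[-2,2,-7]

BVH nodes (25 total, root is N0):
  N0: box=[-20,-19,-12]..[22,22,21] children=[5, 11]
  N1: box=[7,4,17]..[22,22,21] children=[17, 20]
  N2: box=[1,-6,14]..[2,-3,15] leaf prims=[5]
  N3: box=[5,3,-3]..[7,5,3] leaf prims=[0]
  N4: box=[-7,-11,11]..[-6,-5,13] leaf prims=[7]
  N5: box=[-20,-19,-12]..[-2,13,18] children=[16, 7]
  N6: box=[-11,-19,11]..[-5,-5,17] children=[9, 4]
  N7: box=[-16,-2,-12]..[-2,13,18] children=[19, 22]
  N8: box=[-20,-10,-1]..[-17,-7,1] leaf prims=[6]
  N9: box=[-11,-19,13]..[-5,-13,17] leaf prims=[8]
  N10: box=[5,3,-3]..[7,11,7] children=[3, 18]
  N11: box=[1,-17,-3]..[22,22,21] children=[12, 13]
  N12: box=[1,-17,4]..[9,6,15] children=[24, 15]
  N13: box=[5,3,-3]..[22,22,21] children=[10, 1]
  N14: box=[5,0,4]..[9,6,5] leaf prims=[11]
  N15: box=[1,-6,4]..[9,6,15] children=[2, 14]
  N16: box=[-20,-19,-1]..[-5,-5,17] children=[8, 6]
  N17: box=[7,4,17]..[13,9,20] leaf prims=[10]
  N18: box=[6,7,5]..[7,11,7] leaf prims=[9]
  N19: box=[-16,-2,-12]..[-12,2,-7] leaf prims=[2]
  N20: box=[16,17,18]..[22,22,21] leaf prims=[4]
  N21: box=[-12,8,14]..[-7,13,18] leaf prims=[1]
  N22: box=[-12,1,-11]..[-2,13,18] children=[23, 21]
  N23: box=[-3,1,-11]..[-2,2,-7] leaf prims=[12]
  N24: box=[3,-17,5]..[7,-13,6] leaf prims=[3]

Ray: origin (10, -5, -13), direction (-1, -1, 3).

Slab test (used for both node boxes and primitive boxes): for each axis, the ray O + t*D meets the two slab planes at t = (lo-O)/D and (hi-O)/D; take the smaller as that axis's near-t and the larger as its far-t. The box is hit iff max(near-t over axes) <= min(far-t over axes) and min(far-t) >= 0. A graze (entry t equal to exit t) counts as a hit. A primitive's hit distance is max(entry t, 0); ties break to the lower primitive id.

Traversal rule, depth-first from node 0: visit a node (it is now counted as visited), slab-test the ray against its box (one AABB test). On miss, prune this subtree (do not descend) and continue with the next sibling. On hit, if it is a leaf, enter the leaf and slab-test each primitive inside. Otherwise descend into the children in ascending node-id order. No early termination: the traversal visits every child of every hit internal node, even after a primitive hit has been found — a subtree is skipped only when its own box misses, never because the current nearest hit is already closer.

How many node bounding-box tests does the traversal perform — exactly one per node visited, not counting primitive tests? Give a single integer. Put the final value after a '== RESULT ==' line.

Walk:
N0 x:[-12,30] y:[-27,14] z:[1/3,34/3] -> hit [1/3,34/3], descend [5, 11]
  N5 x:[12,30] y:[-18,14] z:[1/3,31/3] -> miss, prune
  N11 x:[-12,9] y:[-27,12] z:[10/3,34/3] -> hit [10/3,9], descend [12, 13]
    N12 x:[1,9] y:[-11,12] z:[17/3,28/3] -> hit [17/3,9], descend [15, 24]
      N15 x:[1,9] y:[-11,1] z:[17/3,28/3] -> miss, prune
      N24 x:[3,7] y:[8,12] z:[6,19/3] -> miss, prune
    N13 x:[-12,5] y:[-27,-8] z:[10/3,34/3] -> miss, prune

order=[0, 5, 11, 12, 15, 24, 13]  |boxes|=7  |leaves|=0  hit=miss

== RESULT ==
7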